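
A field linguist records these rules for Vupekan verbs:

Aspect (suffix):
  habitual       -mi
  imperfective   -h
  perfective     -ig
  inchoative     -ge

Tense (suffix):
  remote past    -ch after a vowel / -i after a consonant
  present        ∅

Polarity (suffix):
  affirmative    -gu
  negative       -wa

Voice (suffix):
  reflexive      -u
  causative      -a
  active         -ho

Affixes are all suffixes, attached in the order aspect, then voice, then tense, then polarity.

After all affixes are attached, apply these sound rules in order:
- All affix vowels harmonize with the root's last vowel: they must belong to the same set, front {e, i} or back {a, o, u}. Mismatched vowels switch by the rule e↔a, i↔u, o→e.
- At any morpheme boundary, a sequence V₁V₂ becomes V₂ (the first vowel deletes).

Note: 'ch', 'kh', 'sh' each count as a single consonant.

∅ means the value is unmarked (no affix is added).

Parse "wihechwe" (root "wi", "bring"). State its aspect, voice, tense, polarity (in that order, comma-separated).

Segment: wi-h-a-ch-wa.
aspect: -h → imperfective.
voice: -a → causative.
tense: -ch/i → remote past.
polarity: -wa → negative.

imperfective, causative, remote past, negative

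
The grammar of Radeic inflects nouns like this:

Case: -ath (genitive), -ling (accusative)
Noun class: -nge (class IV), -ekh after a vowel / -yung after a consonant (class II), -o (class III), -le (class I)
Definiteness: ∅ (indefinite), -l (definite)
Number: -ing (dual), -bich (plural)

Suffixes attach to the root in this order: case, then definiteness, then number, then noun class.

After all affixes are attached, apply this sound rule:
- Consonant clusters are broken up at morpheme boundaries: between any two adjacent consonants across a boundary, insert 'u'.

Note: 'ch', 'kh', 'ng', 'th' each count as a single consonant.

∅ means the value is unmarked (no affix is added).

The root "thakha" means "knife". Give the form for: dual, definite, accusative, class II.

thakhalingulinguyung

Attach case accusative -ling → thakhaling.
Attach definiteness definite -l → thakhalingl.
Attach number dual -ing → thakhalingling.
Attach noun class class II -yung (after consonant 'ng') → thakhalinglingyung.
Apply epenthesis: thakhalinglingyung → thakhalingulinguyung.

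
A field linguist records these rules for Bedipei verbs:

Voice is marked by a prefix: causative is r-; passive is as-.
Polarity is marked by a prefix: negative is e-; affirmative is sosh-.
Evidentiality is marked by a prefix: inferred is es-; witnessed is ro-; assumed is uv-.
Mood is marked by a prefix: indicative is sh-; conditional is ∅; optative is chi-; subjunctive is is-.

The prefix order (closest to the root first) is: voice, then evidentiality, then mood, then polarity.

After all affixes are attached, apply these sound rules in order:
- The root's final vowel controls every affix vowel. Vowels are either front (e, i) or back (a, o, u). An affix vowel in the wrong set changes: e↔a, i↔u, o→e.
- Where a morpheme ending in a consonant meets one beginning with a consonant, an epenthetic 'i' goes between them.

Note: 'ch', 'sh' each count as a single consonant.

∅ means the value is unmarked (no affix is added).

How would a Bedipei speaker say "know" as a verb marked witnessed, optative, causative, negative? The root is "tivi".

echireritivi

Attach voice causative r- → rtivi.
Attach evidentiality witnessed ro- → rortivi.
Attach mood optative chi- → chirortivi.
Attach polarity negative e- → echirortivi.
Apply vowel harmony: echirortivi → echirertivi.
Apply epenthesis: echirertivi → echireritivi.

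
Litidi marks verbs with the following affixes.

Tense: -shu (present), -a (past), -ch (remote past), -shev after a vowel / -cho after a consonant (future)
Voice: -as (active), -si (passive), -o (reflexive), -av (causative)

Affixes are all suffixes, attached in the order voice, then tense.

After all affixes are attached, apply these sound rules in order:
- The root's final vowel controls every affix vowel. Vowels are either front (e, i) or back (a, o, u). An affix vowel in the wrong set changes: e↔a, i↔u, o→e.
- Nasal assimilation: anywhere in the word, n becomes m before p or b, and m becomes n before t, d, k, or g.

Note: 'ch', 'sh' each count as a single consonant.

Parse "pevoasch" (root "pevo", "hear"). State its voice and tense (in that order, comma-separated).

Segment: pevo-as-ch.
voice: -as → active.
tense: -ch → remote past.

active, remote past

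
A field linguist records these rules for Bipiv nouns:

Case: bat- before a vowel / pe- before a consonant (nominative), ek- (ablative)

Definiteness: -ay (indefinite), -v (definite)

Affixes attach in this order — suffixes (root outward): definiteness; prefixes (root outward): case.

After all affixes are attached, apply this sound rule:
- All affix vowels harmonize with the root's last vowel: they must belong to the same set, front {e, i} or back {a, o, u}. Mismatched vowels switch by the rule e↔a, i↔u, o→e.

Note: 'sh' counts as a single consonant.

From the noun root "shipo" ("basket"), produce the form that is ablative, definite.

akshipov

Attach case ablative ek- → ekshipo.
Attach definiteness definite -v → ekshipov.
Apply vowel harmony: ekshipov → akshipov.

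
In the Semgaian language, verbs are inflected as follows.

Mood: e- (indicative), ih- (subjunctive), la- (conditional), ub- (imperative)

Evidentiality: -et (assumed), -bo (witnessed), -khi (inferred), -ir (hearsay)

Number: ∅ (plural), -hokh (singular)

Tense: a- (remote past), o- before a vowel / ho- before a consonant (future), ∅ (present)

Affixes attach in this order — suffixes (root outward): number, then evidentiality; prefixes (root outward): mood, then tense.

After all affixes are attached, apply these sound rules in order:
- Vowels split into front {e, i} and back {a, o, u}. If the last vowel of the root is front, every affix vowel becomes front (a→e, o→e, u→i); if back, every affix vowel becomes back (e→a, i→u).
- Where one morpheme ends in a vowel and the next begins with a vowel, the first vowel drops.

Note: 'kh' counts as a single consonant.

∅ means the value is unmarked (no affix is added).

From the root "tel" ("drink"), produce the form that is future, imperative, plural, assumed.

Attach mood imperative ub- → ubtel.
number = plural: zero marking, form stays ubtel.
Attach tense future o- (before vowel 'u') → oubtel.
Attach evidentiality assumed -et → oubtelet.
Apply vowel harmony: oubtelet → eibtelet.
Apply vowel deletion: eibtelet → ibtelet.

ibtelet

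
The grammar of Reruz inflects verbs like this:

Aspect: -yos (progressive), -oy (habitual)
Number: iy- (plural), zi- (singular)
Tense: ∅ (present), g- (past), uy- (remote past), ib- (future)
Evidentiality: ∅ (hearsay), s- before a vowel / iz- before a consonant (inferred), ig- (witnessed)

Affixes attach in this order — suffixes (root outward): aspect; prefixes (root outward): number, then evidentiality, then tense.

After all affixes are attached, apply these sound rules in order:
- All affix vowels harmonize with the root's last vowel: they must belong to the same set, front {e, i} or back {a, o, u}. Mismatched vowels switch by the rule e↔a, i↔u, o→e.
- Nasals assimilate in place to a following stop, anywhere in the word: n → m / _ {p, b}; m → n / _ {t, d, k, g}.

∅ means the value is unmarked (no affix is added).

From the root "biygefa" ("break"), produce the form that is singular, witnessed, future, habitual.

Attach number singular zi- → zibiygefa.
Attach evidentiality witnessed ig- → igzibiygefa.
Attach tense future ib- → ibigzibiygefa.
Attach aspect habitual -oy → ibigzibiygefaoy.
Apply vowel harmony: ibigzibiygefaoy → ubugzubiygefaoy.
Nasal assimilation: no change.

ubugzubiygefaoy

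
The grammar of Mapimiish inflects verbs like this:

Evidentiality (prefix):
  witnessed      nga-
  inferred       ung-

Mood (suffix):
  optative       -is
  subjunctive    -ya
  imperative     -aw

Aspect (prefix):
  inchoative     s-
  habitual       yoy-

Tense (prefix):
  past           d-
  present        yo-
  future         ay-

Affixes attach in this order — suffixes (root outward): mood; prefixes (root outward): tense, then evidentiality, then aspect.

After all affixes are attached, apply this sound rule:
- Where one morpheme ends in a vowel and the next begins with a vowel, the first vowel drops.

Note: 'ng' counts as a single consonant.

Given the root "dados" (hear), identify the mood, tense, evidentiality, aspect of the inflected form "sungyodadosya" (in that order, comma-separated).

Segment: s-ung-yo-dados-ya.
mood: -ya → subjunctive.
tense: yo- → present.
evidentiality: ung- → inferred.
aspect: s- → inchoative.

subjunctive, present, inferred, inchoative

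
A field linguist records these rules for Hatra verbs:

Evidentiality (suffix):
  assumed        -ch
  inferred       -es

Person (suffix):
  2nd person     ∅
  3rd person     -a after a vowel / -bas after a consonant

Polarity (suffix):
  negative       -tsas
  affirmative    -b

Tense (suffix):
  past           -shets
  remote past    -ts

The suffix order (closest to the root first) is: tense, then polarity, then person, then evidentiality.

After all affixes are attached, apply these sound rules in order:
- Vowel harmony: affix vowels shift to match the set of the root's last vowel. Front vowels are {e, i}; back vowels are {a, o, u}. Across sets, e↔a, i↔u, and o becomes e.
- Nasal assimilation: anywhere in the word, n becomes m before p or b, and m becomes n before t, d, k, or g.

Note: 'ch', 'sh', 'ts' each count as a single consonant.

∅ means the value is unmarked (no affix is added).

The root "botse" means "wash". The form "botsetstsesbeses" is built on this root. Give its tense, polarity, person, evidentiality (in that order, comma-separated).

Segment: botse-ts-tsas-bas-es.
tense: -ts → remote past.
polarity: -tsas → negative.
person: -a/bas → 3rd person.
evidentiality: -es → inferred.

remote past, negative, 3rd person, inferred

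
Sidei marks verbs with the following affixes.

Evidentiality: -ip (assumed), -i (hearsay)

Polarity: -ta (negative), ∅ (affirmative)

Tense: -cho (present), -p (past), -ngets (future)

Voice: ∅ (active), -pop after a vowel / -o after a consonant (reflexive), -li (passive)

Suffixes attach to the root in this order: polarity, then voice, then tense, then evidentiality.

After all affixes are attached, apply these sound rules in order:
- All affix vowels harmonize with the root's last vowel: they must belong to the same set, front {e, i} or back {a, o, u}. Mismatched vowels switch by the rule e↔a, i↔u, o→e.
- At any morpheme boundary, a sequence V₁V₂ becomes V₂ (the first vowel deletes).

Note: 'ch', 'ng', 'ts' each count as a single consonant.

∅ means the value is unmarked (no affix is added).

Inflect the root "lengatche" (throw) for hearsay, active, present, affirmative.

lengatchechi

polarity = affirmative: zero marking, form stays lengatche.
voice = active: zero marking, form stays lengatche.
Attach tense present -cho → lengatchecho.
Attach evidentiality hearsay -i → lengatchechoi.
Apply vowel harmony: lengatchechoi → lengatchechei.
Apply vowel deletion: lengatchechei → lengatchechi.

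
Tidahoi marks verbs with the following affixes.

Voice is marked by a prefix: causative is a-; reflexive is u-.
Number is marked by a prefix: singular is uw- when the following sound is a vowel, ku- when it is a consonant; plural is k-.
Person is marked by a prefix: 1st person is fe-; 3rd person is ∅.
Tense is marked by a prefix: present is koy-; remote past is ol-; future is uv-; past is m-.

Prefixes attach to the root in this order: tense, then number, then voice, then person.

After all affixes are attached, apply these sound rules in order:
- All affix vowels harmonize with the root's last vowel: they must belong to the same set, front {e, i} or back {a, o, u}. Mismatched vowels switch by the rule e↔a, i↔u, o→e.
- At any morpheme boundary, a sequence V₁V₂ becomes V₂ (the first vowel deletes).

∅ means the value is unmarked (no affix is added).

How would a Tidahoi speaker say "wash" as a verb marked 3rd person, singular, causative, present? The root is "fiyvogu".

Attach tense present koy- → koyfiyvogu.
Attach number singular ku- (before consonant 'k') → kukoyfiyvogu.
Attach voice causative a- → akukoyfiyvogu.
person = 3rd person: zero marking, form stays akukoyfiyvogu.
Vowel harmony: no change.
Vowel deletion: no change.

akukoyfiyvogu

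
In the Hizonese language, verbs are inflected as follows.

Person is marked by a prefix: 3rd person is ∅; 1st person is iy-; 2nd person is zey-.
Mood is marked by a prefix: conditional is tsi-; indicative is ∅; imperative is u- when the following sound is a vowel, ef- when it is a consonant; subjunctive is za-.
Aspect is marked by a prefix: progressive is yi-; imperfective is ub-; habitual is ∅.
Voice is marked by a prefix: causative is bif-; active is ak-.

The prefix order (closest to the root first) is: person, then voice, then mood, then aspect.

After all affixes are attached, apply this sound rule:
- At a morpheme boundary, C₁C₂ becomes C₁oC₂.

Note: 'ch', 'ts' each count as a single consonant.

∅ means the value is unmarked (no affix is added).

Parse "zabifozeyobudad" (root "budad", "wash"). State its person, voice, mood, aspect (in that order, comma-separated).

2nd person, causative, subjunctive, habitual

Segment: za-bif-zey-budad.
person: zey- → 2nd person.
voice: bif- → causative.
mood: za- → subjunctive.
aspect: ∅ → habitual.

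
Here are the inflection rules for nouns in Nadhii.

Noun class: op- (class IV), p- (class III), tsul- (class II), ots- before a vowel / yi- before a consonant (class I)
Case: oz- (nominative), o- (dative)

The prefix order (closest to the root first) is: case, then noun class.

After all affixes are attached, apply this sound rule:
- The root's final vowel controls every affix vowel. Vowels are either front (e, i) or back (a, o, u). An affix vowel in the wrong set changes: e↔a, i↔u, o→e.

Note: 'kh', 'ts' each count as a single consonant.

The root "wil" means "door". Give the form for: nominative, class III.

Attach case nominative oz- → ozwil.
Attach noun class class III p- → pozwil.
Apply vowel harmony: pozwil → pezwil.

pezwil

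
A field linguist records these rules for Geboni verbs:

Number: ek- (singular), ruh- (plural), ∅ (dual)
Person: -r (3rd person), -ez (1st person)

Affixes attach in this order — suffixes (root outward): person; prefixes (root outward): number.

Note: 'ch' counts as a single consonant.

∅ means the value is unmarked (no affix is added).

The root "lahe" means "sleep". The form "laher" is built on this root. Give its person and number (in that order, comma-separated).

Segment: lahe-r.
person: -r → 3rd person.
number: ∅ → dual.

3rd person, dual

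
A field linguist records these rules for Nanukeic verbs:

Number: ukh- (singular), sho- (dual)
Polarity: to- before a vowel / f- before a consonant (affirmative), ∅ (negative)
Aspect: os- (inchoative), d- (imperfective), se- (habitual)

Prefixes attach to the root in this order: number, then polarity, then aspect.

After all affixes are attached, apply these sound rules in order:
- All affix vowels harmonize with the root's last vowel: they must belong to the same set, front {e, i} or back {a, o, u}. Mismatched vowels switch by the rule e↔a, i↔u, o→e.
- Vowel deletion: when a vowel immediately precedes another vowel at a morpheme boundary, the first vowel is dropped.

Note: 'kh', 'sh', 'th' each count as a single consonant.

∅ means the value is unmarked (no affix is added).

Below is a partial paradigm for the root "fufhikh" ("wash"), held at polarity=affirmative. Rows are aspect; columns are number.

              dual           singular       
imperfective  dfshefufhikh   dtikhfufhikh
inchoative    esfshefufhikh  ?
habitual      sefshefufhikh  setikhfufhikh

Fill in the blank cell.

Attach number singular ukh- → ukhfufhikh.
Attach polarity affirmative to- (before vowel 'u') → toukhfufhikh.
Attach aspect inchoative os- → ostoukhfufhikh.
Apply vowel harmony: ostoukhfufhikh → esteikhfufhikh.
Apply vowel deletion: esteikhfufhikh → estikhfufhikh.

estikhfufhikh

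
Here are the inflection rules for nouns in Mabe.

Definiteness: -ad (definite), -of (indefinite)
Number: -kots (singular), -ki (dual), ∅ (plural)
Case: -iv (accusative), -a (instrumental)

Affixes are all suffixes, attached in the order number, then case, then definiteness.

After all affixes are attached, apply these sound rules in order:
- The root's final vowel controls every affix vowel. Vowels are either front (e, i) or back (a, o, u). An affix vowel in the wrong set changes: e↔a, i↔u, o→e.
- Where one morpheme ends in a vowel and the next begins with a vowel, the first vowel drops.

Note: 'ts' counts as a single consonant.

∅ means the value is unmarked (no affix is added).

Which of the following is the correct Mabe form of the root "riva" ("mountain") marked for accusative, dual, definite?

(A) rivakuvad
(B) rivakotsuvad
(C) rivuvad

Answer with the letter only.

Attach number dual -ki → rivaki.
Attach case accusative -iv → rivakiiv.
Attach definiteness definite -ad → rivakiivad.
Apply vowel harmony: rivakiivad → rivakuuvad.
Apply vowel deletion: rivakuuvad → rivakuvad.
So the correct form is rivakuvad, option (A).
(C) rivuvad is wrong: it uses plural instead of dual for number.
(B) rivakotsuvad is wrong: it uses singular instead of dual for number.

A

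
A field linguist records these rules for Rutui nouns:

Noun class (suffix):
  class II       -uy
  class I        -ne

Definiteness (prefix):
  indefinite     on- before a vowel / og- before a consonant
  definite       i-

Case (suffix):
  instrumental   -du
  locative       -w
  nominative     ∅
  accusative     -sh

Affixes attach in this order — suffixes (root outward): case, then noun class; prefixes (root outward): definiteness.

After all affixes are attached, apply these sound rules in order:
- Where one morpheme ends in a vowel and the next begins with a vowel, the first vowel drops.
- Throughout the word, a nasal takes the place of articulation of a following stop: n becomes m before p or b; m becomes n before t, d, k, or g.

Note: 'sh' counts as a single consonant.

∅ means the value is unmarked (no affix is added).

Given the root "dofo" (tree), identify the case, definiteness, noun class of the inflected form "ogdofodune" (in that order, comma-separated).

Segment: og-dofo-du-ne.
case: -du → instrumental.
definiteness: on/og- → indefinite.
noun class: -ne → class I.

instrumental, indefinite, class I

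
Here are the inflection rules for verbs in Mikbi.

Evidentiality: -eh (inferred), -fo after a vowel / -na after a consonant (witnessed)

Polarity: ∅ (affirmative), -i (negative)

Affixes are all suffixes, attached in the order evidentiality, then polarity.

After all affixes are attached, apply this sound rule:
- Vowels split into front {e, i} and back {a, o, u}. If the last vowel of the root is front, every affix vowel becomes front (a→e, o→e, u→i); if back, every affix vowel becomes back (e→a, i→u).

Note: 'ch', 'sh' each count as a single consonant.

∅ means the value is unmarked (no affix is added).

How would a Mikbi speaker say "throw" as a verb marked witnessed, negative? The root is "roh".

rohnau

Attach evidentiality witnessed -na (after consonant 'h') → rohna.
Attach polarity negative -i → rohnai.
Apply vowel harmony: rohnai → rohnau.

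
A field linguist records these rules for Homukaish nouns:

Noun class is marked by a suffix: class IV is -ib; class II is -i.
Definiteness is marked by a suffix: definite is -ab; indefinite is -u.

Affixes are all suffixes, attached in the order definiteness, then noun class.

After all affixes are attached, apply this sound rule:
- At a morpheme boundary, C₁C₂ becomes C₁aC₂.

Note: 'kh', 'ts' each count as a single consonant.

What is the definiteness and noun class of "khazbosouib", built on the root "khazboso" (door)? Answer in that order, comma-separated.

indefinite, class IV

Segment: khazboso-u-ib.
definiteness: -u → indefinite.
noun class: -ib → class IV.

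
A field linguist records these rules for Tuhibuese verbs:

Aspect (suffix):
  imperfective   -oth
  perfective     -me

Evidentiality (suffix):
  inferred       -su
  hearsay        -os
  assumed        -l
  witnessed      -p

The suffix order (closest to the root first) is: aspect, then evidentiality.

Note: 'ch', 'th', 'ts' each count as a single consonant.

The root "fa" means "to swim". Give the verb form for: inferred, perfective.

famesu

Attach aspect perfective -me → fame.
Attach evidentiality inferred -su → famesu.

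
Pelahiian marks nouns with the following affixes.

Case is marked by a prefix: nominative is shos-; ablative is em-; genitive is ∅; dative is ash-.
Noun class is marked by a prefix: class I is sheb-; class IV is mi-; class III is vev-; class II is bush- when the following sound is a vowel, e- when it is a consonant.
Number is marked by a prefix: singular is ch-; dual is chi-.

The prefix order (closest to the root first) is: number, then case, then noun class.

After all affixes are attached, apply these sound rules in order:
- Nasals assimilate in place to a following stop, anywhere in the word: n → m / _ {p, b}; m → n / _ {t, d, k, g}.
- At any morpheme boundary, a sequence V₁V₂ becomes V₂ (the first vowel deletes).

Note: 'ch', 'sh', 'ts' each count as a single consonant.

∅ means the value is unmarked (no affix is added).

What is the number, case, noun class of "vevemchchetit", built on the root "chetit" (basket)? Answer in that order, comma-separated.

Segment: vev-em-ch-chetit.
number: ch- → singular.
case: em- → ablative.
noun class: vev- → class III.

singular, ablative, class III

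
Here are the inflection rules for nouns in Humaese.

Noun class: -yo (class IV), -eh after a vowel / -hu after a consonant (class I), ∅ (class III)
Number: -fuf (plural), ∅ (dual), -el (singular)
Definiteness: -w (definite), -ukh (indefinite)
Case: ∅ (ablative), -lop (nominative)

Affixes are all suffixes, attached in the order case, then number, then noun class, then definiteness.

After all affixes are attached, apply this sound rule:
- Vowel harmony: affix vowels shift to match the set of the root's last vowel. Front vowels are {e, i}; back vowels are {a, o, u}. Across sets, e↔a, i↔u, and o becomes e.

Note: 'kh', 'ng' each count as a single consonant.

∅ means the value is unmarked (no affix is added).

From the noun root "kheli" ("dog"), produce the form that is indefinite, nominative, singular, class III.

Attach case nominative -lop → khelilop.
Attach number singular -el → khelilopel.
noun class = class III: zero marking, form stays khelilopel.
Attach definiteness indefinite -ukh → khelilopelukh.
Apply vowel harmony: khelilopelukh → khelilepelikh.

khelilepelikh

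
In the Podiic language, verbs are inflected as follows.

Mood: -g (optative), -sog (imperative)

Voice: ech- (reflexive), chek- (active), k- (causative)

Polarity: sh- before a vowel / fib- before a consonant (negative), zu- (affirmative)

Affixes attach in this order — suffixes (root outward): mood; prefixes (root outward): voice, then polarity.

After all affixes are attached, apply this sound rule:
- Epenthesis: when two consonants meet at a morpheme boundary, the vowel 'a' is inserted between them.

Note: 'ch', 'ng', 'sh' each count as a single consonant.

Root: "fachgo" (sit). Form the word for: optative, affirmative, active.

zuchekafachgog

Attach mood optative -g → fachgog.
Attach voice active chek- → chekfachgog.
Attach polarity affirmative zu- → zuchekfachgog.
Apply epenthesis: zuchekfachgog → zuchekafachgog.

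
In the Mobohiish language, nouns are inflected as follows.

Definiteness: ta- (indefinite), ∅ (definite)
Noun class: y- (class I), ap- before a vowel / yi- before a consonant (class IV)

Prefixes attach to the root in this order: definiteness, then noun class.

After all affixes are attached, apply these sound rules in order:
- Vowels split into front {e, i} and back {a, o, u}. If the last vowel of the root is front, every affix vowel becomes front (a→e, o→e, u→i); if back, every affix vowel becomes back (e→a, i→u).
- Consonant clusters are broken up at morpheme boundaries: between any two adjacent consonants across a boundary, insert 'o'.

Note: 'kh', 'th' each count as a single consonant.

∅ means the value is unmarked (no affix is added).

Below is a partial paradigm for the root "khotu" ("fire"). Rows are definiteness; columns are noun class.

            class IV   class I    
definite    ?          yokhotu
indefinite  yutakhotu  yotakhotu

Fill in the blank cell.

yukhotu

definiteness = definite: zero marking, form stays khotu.
Attach noun class class IV yi- (before consonant 'kh') → yikhotu.
Apply vowel harmony: yikhotu → yukhotu.
Epenthesis: no change.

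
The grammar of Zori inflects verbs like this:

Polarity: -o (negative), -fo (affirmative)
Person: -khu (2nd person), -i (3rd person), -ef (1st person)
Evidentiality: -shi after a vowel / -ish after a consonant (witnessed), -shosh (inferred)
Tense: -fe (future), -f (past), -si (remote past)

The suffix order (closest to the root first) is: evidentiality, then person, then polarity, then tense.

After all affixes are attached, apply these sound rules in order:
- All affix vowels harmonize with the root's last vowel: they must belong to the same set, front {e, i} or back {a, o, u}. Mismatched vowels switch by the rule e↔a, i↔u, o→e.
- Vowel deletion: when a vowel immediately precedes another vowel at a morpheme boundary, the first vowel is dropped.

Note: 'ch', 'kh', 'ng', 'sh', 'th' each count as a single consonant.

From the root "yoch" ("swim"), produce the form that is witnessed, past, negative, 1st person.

yochushafof

Attach evidentiality witnessed -ish (after consonant 'ch') → yochish.
Attach person 1st person -ef → yochishef.
Attach polarity negative -o → yochishefo.
Attach tense past -f → yochishefof.
Apply vowel harmony: yochishefof → yochushafof.
Vowel deletion: no change.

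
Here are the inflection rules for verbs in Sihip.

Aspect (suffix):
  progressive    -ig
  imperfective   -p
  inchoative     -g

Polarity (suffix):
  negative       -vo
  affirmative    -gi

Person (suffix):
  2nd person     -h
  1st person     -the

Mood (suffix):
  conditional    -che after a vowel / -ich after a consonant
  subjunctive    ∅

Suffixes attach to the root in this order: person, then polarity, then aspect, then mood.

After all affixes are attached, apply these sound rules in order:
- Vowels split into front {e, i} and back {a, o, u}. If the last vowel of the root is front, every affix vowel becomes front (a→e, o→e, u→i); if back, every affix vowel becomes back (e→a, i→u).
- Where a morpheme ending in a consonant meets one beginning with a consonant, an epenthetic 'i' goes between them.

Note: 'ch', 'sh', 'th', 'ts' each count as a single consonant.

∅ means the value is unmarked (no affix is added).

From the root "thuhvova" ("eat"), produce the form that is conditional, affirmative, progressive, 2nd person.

Attach person 2nd person -h → thuhvovah.
Attach polarity affirmative -gi → thuhvovahgi.
Attach aspect progressive -ig → thuhvovahgiig.
Attach mood conditional -ich (after consonant 'g') → thuhvovahgiigich.
Apply vowel harmony: thuhvovahgiigich → thuhvovahguuguch.
Apply epenthesis: thuhvovahguuguch → thuhvovahiguuguch.

thuhvovahiguuguch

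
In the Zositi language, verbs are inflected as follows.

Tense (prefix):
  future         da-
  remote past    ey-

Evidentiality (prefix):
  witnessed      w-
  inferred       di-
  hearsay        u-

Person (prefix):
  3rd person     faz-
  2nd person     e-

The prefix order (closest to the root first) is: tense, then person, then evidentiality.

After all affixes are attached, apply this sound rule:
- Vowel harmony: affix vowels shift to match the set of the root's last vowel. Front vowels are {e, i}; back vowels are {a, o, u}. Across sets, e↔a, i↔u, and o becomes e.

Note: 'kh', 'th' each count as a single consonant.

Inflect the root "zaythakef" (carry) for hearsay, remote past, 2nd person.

Attach tense remote past ey- → eyzaythakef.
Attach person 2nd person e- → eeyzaythakef.
Attach evidentiality hearsay u- → ueeyzaythakef.
Apply vowel harmony: ueeyzaythakef → ieeyzaythakef.

ieeyzaythakef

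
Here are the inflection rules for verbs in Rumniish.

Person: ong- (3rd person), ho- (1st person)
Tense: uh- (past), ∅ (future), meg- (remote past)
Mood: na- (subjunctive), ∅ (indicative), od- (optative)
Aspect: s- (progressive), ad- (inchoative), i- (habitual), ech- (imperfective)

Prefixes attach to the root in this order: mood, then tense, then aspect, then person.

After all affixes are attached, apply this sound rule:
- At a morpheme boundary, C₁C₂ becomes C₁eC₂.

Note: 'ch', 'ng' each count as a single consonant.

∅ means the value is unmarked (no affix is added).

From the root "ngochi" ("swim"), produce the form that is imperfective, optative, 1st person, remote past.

Attach mood optative od- → odngochi.
Attach tense remote past meg- → megodngochi.
Attach aspect imperfective ech- → echmegodngochi.
Attach person 1st person ho- → hoechmegodngochi.
Apply epenthesis: hoechmegodngochi → hoechemegodengochi.

hoechemegodengochi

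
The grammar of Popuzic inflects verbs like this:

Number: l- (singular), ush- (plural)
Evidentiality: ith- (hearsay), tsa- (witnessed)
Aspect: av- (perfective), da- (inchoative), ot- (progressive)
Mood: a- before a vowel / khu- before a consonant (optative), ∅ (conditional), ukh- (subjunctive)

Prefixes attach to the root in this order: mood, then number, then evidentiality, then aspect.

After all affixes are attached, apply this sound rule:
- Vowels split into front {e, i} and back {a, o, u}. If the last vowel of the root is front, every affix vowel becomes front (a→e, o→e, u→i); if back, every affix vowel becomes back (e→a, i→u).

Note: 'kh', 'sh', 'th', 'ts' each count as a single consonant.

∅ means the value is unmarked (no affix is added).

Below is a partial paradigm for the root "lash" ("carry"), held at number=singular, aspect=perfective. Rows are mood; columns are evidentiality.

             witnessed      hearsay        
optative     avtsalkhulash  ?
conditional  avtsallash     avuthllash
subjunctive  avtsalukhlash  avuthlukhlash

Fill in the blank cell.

Attach mood optative khu- (before consonant 'l') → khulash.
Attach number singular l- → lkhulash.
Attach evidentiality hearsay ith- → ithlkhulash.
Attach aspect perfective av- → avithlkhulash.
Apply vowel harmony: avithlkhulash → avuthlkhulash.

avuthlkhulash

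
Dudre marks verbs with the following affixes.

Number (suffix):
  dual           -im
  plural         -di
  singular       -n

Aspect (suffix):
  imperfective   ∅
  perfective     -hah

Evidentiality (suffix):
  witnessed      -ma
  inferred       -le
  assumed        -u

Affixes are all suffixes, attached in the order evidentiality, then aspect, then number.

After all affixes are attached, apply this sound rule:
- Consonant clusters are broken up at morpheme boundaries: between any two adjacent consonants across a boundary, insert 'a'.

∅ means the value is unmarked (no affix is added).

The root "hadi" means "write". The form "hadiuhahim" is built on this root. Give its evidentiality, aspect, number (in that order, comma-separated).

Segment: hadi-u-hah-im.
evidentiality: -u → assumed.
aspect: -hah → perfective.
number: -im → dual.

assumed, perfective, dual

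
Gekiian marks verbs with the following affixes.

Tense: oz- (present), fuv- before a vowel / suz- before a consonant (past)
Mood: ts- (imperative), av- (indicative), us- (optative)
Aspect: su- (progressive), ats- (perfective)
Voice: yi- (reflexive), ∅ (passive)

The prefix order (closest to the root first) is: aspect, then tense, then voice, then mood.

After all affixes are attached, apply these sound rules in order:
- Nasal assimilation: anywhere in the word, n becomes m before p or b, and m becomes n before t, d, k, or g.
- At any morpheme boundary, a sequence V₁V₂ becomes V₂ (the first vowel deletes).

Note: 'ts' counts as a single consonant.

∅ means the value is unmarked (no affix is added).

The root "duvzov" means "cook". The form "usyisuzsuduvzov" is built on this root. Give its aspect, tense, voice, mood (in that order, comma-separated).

Segment: us-yi-suz-su-duvzov.
aspect: su- → progressive.
tense: fuv/suz- → past.
voice: yi- → reflexive.
mood: us- → optative.

progressive, past, reflexive, optative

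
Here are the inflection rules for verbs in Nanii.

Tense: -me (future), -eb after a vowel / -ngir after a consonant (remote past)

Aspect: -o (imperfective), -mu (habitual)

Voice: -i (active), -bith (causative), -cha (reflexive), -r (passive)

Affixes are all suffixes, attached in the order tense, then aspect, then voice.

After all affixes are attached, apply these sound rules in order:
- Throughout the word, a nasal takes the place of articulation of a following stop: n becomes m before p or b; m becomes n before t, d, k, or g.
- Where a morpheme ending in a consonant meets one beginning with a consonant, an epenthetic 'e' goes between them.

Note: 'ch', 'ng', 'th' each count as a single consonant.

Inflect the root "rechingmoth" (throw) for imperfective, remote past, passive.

rechingmothengiror

Attach tense remote past -ngir (after consonant 'th') → rechingmothngir.
Attach aspect imperfective -o → rechingmothngiro.
Attach voice passive -r → rechingmothngiror.
Nasal assimilation: no change.
Apply epenthesis: rechingmothngiror → rechingmothengiror.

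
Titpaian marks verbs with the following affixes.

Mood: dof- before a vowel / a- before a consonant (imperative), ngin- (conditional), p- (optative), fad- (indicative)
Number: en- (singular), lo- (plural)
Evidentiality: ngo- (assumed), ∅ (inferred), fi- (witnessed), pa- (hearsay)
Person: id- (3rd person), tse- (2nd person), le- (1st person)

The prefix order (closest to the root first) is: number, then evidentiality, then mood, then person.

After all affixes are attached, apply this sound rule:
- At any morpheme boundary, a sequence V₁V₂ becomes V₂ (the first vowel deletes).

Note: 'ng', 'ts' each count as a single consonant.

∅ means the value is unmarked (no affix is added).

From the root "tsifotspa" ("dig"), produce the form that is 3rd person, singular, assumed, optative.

idpngentsifotspa

Attach number singular en- → entsifotspa.
Attach evidentiality assumed ngo- → ngoentsifotspa.
Attach mood optative p- → pngoentsifotspa.
Attach person 3rd person id- → idpngoentsifotspa.
Apply vowel deletion: idpngoentsifotspa → idpngentsifotspa.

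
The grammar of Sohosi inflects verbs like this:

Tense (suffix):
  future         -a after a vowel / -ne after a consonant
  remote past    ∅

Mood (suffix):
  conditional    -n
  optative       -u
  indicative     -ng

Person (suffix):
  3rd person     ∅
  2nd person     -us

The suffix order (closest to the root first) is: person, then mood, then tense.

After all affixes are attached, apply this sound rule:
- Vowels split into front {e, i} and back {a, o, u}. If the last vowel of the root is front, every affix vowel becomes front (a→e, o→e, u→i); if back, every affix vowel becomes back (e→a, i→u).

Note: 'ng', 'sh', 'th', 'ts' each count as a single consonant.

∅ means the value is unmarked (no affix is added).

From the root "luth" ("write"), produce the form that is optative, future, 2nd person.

Attach person 2nd person -us → luthus.
Attach mood optative -u → luthusu.
Attach tense future -a (after vowel 'u') → luthusua.
Vowel harmony: no change.

luthusua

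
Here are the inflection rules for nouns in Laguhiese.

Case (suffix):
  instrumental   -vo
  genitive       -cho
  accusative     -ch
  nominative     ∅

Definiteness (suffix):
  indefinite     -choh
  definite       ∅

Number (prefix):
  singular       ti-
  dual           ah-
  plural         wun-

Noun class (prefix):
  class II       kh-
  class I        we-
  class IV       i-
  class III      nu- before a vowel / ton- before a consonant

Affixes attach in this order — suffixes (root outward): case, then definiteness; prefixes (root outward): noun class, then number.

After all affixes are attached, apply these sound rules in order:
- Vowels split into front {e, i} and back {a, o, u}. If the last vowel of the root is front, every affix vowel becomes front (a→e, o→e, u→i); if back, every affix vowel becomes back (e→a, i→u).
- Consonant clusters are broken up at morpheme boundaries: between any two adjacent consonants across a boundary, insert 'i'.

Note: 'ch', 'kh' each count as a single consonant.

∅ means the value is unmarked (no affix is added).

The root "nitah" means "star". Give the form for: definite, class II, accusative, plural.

Attach case accusative -ch → nitahch.
Attach noun class class II kh- → khnitahch.
Attach number plural wun- → wunkhnitahch.
definiteness = definite: zero marking, form stays wunkhnitahch.
Vowel harmony: no change.
Apply epenthesis: wunkhnitahch → wunikhinitahich.

wunikhinitahich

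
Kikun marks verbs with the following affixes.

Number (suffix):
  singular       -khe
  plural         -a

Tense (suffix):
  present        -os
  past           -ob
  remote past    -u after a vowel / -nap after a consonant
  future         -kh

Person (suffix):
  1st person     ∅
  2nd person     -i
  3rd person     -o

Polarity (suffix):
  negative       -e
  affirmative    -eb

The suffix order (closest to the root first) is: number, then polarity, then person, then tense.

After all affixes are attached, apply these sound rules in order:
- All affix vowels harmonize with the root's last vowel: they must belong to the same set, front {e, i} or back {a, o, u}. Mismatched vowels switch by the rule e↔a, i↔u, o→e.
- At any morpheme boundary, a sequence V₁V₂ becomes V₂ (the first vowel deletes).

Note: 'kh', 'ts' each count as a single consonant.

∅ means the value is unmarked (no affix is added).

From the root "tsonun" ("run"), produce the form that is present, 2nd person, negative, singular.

Attach number singular -khe → tsonunkhe.
Attach polarity negative -e → tsonunkhee.
Attach person 2nd person -i → tsonunkheei.
Attach tense present -os → tsonunkheeios.
Apply vowel harmony: tsonunkheeios → tsonunkhaauos.
Apply vowel deletion: tsonunkhaauos → tsonunkhos.

tsonunkhos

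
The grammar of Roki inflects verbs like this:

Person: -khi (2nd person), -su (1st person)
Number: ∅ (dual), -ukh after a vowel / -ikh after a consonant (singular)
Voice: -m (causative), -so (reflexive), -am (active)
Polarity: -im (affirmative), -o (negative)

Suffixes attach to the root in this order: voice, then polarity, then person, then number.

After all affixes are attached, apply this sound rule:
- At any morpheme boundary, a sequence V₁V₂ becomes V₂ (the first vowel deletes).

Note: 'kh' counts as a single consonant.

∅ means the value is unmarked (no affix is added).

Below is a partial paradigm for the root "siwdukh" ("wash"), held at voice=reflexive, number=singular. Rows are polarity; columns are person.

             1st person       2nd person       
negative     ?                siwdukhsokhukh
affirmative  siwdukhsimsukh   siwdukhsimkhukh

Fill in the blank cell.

Attach voice reflexive -so → siwdukhso.
Attach polarity negative -o → siwdukhsoo.
Attach person 1st person -su → siwdukhsoosu.
Attach number singular -ukh (after vowel 'u') → siwdukhsoosuukh.
Apply vowel deletion: siwdukhsoosuukh → siwdukhsosukh.

siwdukhsosukh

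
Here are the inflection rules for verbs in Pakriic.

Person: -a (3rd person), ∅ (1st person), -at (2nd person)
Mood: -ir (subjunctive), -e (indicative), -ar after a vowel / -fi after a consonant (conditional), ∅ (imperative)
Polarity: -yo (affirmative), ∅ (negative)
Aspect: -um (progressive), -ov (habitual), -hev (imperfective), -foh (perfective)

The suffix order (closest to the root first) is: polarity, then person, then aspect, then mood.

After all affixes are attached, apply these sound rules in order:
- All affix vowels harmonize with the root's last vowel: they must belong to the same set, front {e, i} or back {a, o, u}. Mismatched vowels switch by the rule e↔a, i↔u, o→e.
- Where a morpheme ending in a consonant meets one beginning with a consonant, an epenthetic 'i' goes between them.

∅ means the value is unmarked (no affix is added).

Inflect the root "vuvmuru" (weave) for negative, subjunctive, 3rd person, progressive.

vuvmuruaumur

polarity = negative: zero marking, form stays vuvmuru.
Attach person 3rd person -a → vuvmurua.
Attach aspect progressive -um → vuvmuruaum.
Attach mood subjunctive -ir → vuvmuruaumir.
Apply vowel harmony: vuvmuruaumir → vuvmuruaumur.
Epenthesis: no change.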